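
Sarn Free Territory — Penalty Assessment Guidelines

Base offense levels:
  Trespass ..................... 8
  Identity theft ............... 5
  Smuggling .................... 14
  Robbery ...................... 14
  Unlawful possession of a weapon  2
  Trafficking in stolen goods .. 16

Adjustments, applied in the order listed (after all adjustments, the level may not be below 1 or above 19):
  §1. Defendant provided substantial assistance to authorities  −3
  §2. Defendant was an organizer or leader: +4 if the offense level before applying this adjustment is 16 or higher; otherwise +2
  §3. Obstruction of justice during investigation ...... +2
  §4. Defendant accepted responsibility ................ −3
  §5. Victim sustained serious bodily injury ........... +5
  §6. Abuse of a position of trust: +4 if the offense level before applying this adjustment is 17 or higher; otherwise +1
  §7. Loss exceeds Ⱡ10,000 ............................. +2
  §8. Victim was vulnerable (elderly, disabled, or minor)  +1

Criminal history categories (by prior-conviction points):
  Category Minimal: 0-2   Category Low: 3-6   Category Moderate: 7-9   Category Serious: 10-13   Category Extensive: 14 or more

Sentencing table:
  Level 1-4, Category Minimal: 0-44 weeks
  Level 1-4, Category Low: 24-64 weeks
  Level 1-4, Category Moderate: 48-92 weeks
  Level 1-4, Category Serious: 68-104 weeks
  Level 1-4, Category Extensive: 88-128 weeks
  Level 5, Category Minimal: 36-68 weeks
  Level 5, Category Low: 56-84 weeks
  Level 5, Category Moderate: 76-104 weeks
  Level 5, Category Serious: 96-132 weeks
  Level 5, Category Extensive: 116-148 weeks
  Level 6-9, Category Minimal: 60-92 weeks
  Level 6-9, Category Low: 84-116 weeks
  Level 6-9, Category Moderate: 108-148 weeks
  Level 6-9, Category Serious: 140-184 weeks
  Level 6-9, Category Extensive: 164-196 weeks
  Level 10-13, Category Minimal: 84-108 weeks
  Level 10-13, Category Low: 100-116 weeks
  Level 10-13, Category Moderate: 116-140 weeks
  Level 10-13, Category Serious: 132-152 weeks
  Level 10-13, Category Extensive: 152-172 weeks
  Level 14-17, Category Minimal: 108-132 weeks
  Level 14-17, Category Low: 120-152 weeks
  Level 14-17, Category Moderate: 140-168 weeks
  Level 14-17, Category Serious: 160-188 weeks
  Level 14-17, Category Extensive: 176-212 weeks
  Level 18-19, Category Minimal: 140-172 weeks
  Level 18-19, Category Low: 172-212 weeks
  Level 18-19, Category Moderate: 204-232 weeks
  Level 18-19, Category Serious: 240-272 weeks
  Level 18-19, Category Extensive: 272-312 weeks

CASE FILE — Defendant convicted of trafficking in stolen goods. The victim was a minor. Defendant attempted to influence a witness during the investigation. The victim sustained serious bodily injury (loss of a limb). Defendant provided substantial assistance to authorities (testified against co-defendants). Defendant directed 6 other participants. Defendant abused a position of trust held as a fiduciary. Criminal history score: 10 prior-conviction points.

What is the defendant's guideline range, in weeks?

240-272 weeks

Base offense level for trafficking in stolen goods: 16.
§1 applies: 16 − 3 = 13.
§2 applies (level before this adjustment is 13 < 16, so +2): 13 + 2 = 15.
§3 applies: 15 + 2 = 17.
§4 does not apply.
§5 applies: 17 + 5 = 22.
§6 applies (level before this adjustment is 22 ≥ 17, so +4): 22 + 4 = 26.
§8 applies: 26 + 1 = 27.
Level 27 exceeds the maximum of 19; capped at 19.
Final offense level: 19.
Criminal history: 10 prior points → Category Serious (10-13).
Level 19 falls in the 18-19 band.
Grid: Level 18-19 × Category Serious = 240-272 weeks.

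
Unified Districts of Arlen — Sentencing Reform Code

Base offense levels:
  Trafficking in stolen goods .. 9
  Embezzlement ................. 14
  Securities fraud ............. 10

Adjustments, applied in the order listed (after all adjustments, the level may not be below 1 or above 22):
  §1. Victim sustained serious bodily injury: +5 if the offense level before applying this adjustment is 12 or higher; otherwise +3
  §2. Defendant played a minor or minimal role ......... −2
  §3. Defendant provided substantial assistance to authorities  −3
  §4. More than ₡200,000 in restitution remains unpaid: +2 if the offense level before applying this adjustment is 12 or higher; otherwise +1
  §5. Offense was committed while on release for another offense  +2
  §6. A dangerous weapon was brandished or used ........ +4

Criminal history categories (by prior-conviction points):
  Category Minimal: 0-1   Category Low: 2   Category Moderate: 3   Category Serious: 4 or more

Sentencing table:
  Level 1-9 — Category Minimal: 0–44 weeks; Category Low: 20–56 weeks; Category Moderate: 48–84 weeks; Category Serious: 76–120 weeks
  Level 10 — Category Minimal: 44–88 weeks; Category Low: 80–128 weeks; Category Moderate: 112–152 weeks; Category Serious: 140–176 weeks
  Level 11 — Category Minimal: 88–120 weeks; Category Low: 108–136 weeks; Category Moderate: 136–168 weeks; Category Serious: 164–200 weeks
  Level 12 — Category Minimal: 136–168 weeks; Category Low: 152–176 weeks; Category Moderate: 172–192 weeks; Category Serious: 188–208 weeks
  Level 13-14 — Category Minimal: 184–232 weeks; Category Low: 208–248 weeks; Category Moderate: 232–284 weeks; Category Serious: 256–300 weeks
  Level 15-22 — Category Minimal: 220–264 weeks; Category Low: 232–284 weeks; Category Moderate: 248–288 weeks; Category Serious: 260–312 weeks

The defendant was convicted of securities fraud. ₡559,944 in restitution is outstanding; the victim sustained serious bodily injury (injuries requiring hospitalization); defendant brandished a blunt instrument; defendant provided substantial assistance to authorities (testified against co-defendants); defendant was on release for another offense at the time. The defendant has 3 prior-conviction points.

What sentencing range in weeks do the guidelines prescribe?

Base offense level for securities fraud: 10.
§1 applies (level before this adjustment is 10 < 12, so +3): 10 + 3 = 13.
§3 applies: 13 − 3 = 10.
§4 applies (level before this adjustment is 10 < 12, so +1): 10 + 1 = 11.
§5 applies: 11 + 2 = 13.
§6 applies: 13 + 4 = 17.
Final offense level: 17.
Criminal history: 3 prior points → Category Moderate (3).
Level 17 falls in the 15-22 band.
Grid: Level 15-22 × Category Moderate = 248-288 weeks.

248-288 weeks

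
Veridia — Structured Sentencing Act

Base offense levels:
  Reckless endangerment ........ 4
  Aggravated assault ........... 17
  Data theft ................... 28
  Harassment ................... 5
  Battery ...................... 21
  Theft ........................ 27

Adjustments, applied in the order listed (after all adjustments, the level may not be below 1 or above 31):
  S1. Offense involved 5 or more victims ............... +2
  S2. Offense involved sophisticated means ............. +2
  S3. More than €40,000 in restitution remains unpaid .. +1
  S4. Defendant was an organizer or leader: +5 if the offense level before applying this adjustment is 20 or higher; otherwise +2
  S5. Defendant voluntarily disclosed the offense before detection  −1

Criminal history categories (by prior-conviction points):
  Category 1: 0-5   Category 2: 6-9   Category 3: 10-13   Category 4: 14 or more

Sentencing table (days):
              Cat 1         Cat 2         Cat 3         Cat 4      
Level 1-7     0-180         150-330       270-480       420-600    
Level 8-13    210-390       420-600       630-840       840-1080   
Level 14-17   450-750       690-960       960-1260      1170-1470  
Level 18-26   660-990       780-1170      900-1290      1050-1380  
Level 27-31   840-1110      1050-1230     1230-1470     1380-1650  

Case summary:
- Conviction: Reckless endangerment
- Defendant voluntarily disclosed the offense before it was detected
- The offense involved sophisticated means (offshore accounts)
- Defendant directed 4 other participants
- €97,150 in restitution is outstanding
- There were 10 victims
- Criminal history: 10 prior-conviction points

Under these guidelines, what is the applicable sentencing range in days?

Base offense level for reckless endangerment: 4.
S1 applies: 4 + 2 = 6.
S2 applies: 6 + 2 = 8.
S3 applies: 8 + 1 = 9.
S4 applies (level before this adjustment is 9 < 20, so +2): 9 + 2 = 11.
S5 applies: 11 − 1 = 10.
Final offense level: 10.
Criminal history: 10 prior points → Category 3 (10-13).
Level 10 falls in the 8-13 band.
Grid: Level 8-13 × Category 3 = 630-840 days.

630-840 days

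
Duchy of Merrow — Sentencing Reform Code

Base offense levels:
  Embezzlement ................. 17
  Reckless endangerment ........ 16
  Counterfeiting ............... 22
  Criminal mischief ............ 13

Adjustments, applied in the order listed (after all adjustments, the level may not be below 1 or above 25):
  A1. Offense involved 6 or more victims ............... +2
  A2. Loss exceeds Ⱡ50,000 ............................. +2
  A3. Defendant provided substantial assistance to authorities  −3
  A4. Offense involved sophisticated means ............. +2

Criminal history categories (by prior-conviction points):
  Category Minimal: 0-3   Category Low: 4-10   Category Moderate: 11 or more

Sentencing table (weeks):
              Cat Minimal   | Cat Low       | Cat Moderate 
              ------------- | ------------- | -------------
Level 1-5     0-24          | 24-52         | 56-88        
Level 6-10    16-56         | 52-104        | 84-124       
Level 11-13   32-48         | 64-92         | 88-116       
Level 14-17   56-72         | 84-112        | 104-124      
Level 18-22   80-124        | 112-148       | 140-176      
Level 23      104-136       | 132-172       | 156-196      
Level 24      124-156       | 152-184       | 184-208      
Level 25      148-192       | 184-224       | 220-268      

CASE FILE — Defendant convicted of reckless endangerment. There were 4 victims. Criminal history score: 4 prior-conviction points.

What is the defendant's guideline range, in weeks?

Base offense level for reckless endangerment: 16.
Final offense level: 16.
Criminal history: 4 prior points → Category Low (4-10).
Level 16 falls in the 14-17 band.
Grid: Level 14-17 × Category Low = 84-112 weeks.

84-112 weeks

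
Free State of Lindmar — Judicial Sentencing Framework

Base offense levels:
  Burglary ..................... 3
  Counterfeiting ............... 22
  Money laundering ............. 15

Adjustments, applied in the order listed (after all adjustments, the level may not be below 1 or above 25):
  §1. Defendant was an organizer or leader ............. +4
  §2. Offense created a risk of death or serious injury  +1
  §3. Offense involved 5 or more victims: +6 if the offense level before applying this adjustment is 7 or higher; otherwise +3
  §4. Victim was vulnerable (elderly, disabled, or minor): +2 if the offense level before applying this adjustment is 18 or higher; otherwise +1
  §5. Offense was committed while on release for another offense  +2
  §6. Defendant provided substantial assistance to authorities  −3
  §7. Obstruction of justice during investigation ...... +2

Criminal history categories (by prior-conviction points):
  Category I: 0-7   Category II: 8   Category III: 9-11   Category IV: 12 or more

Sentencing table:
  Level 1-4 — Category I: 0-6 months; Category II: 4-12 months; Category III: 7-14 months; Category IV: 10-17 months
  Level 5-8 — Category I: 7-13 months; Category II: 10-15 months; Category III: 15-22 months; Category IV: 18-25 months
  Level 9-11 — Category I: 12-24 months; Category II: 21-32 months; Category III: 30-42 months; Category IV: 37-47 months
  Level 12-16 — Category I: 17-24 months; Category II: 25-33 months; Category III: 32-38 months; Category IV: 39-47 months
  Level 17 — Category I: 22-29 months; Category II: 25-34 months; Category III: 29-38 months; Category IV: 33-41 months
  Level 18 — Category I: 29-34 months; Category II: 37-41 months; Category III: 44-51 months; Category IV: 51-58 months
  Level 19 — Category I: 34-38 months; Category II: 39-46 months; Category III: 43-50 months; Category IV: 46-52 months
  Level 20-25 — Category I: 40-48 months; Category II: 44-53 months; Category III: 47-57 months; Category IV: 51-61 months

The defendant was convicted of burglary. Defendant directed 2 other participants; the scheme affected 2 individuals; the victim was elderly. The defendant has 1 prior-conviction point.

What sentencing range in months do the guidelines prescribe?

7-13 months

Base offense level for burglary: 3.
§1 applies: 3 + 4 = 7.
§2 does not apply.
§4 applies (level before this adjustment is 7 < 18, so +1): 7 + 1 = 8.
§5 does not apply.
§6 does not apply.
§7 does not apply.
Final offense level: 8.
Criminal history: 1 prior point → Category I (0-7).
Level 8 falls in the 5-8 band.
Grid: Level 5-8 × Category I = 7-13 months.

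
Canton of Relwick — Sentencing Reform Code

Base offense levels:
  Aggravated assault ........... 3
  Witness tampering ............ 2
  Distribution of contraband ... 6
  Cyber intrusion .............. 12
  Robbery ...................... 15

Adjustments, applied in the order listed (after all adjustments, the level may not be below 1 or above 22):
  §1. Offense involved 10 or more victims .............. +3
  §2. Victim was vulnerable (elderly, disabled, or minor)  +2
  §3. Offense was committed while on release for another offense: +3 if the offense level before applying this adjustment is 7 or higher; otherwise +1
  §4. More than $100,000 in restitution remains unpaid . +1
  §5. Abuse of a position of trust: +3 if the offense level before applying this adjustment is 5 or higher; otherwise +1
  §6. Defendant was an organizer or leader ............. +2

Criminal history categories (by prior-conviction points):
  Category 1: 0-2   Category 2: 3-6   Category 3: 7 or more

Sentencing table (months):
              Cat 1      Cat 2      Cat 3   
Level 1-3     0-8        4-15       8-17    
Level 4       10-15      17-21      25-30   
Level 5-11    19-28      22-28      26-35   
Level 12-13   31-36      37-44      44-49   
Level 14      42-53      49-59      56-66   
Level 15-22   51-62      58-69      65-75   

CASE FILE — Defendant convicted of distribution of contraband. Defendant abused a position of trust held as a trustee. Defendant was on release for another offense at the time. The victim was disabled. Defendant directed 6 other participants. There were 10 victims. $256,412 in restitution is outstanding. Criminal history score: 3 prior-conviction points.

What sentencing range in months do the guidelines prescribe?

58-69 months

Base offense level for distribution of contraband: 6.
§1 applies: 6 + 3 = 9.
§2 applies: 9 + 2 = 11.
§3 applies (level before this adjustment is 11 ≥ 7, so +3): 11 + 3 = 14.
§4 applies: 14 + 1 = 15.
§5 applies (level before this adjustment is 15 ≥ 5, so +3): 15 + 3 = 18.
§6 applies: 18 + 2 = 20.
Final offense level: 20.
Criminal history: 3 prior points → Category 2 (3-6).
Level 20 falls in the 15-22 band.
Grid: Level 15-22 × Category 2 = 58-69 months.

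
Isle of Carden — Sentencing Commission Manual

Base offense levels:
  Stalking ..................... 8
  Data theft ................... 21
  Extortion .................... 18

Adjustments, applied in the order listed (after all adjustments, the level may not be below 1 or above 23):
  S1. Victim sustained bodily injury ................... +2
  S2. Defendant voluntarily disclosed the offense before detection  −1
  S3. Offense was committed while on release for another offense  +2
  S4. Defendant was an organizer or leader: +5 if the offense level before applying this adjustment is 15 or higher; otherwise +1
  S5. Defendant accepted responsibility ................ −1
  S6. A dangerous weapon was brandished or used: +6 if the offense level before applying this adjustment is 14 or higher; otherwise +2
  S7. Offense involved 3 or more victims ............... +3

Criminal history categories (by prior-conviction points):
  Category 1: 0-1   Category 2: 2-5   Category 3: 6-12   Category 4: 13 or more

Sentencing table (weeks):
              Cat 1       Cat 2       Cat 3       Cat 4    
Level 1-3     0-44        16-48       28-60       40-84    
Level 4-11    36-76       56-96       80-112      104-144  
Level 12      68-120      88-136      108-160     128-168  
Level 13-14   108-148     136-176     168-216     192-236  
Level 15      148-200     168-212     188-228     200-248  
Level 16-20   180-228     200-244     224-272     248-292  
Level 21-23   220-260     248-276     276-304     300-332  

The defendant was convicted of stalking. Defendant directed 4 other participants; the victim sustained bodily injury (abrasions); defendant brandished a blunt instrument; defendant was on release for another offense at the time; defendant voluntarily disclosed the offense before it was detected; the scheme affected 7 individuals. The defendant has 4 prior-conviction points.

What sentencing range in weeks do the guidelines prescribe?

200-244 weeks

Base offense level for stalking: 8.
S1 applies: 8 + 2 = 10.
S2 applies: 10 − 1 = 9.
S3 applies: 9 + 2 = 11.
S4 applies (level before this adjustment is 11 < 15, so +1): 11 + 1 = 12.
S6 applies (level before this adjustment is 12 < 14, so +2): 12 + 2 = 14.
S7 applies: 14 + 3 = 17.
Final offense level: 17.
Criminal history: 4 prior points → Category 2 (2-5).
Level 17 falls in the 16-20 band.
Grid: Level 16-20 × Category 2 = 200-244 weeks.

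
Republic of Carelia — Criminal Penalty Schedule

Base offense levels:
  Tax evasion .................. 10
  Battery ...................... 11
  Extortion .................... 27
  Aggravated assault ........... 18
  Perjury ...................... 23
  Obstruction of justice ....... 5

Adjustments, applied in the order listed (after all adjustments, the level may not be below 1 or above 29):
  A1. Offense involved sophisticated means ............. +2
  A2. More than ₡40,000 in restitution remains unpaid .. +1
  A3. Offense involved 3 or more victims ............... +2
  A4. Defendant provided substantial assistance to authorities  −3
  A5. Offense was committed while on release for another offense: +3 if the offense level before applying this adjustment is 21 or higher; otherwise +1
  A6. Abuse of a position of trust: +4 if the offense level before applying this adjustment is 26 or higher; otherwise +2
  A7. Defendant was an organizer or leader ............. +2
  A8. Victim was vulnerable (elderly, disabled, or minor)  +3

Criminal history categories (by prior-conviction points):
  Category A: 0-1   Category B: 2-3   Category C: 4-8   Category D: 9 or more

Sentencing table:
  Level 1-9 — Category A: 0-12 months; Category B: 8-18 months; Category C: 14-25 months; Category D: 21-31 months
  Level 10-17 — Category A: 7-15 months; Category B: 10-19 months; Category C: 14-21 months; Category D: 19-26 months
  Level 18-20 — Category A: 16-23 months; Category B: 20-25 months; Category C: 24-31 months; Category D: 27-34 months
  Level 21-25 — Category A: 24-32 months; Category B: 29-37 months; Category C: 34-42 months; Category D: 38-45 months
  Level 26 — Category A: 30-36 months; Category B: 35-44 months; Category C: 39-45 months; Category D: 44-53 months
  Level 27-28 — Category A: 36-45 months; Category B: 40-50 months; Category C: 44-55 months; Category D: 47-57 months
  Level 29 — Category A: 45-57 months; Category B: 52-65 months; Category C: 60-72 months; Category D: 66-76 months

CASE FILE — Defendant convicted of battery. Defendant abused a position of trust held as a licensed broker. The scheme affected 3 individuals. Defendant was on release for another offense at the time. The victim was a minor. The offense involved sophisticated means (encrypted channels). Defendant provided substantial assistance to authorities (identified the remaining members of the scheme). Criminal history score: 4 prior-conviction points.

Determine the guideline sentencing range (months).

Base offense level for battery: 11.
A1 applies: 11 + 2 = 13.
A3 applies: 13 + 2 = 15.
A4 applies: 15 − 3 = 12.
A5 applies (level before this adjustment is 12 < 21, so +1): 12 + 1 = 13.
A6 applies (level before this adjustment is 13 < 26, so +2): 13 + 2 = 15.
A7 does not apply.
A8 applies: 15 + 3 = 18.
Final offense level: 18.
Criminal history: 4 prior points → Category C (4-8).
Level 18 falls in the 18-20 band.
Grid: Level 18-20 × Category C = 24-31 months.

24-31 months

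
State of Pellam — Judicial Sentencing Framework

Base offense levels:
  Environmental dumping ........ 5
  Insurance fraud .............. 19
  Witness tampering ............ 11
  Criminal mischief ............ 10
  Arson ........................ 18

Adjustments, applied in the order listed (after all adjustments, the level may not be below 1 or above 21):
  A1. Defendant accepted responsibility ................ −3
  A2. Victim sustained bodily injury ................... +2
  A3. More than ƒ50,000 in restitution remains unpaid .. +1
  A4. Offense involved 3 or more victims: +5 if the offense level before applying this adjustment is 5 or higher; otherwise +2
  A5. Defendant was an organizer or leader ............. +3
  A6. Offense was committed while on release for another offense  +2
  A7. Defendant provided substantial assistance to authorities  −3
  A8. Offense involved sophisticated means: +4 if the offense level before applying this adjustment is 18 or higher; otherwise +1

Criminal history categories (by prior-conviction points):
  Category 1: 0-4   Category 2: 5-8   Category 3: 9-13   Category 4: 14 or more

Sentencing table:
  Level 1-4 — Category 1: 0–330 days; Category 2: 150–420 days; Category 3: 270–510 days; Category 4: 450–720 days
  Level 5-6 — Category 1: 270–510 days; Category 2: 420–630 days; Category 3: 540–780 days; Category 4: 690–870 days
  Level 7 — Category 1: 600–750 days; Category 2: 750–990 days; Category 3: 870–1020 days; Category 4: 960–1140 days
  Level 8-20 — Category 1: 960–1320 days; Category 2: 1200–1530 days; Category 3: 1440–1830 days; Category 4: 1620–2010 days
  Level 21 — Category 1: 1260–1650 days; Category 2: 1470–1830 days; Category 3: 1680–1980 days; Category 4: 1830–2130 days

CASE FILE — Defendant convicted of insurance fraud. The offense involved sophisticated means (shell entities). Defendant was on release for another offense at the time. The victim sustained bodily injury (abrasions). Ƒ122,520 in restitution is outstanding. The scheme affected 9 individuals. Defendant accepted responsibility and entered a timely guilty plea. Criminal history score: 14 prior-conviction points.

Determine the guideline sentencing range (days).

1830-2130 days

Base offense level for insurance fraud: 19.
A1 applies: 19 − 3 = 16.
A2 applies: 16 + 2 = 18.
A3 applies: 18 + 1 = 19.
A4 applies (level before this adjustment is 19 ≥ 5, so +5): 19 + 5 = 24.
A6 applies: 24 + 2 = 26.
A8 applies (level before this adjustment is 26 ≥ 18, so +4): 26 + 4 = 30.
Level 30 exceeds the maximum of 21; capped at 21.
Final offense level: 21.
Criminal history: 14 prior points → Category 4 (14+).
Level 21 falls in the 21 band.
Grid: Level 21 × Category 4 = 1830-2130 days.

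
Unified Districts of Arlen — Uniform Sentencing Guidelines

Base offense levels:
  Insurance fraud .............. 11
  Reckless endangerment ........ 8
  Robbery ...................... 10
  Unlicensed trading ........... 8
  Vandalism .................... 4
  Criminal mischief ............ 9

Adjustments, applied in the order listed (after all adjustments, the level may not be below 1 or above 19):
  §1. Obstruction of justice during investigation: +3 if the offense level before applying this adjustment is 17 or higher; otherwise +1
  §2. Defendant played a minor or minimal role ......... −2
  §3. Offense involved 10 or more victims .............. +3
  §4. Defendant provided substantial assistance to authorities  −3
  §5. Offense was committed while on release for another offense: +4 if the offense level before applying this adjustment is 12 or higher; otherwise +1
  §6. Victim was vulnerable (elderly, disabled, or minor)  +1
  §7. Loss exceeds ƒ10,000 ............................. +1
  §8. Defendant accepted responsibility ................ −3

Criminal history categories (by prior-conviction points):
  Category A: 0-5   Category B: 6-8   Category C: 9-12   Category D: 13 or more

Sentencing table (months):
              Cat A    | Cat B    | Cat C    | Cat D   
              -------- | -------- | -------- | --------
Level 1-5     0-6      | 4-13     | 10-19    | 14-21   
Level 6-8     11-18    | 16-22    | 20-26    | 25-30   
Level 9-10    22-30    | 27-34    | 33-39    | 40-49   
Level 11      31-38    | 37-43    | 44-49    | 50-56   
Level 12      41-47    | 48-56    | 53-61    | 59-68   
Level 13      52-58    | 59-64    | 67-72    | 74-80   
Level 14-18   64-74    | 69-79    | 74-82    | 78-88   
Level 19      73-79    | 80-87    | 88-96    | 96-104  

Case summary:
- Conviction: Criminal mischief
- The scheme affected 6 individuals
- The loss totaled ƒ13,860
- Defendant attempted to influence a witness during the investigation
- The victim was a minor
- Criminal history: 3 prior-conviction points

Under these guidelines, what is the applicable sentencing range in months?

41-47 months

Base offense level for criminal mischief: 9.
§1 applies (level before this adjustment is 9 < 17, so +1): 9 + 1 = 10.
§4 does not apply.
§6 applies: 10 + 1 = 11.
§7 applies: 11 + 1 = 12.
Final offense level: 12.
Criminal history: 3 prior points → Category A (0-5).
Level 12 falls in the 12 band.
Grid: Level 12 × Category A = 41-47 months.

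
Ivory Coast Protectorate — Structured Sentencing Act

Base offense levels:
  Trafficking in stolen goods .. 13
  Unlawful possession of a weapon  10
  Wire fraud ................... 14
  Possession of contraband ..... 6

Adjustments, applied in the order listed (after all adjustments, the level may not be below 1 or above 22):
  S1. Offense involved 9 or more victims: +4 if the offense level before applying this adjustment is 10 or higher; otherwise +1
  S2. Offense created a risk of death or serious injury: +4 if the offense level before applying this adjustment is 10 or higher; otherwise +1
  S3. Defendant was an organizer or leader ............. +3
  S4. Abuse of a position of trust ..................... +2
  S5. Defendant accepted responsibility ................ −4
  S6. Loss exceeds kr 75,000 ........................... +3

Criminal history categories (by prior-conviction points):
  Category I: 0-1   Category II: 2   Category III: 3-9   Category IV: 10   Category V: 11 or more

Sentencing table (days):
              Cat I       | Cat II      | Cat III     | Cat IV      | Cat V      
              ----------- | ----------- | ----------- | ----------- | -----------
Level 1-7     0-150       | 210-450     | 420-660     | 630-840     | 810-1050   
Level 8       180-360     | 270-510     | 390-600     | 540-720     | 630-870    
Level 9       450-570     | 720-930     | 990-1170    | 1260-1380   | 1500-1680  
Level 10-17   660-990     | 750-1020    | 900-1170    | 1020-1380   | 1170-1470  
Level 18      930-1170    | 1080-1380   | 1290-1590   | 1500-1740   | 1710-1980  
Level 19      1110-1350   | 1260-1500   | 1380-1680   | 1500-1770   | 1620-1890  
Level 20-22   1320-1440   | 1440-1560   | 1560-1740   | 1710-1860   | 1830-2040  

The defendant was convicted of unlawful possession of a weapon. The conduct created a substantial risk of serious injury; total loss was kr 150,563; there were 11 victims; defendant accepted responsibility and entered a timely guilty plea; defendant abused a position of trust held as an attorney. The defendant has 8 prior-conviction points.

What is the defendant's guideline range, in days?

1380-1680 days

Base offense level for unlawful possession of a weapon: 10.
S1 applies (level before this adjustment is 10 ≥ 10, so +4): 10 + 4 = 14.
S2 applies (level before this adjustment is 14 ≥ 10, so +4): 14 + 4 = 18.
S4 applies: 18 + 2 = 20.
S5 applies: 20 − 4 = 16.
S6 applies: 16 + 3 = 19.
Final offense level: 19.
Criminal history: 8 prior points → Category III (3-9).
Level 19 falls in the 19 band.
Grid: Level 19 × Category III = 1380-1680 days.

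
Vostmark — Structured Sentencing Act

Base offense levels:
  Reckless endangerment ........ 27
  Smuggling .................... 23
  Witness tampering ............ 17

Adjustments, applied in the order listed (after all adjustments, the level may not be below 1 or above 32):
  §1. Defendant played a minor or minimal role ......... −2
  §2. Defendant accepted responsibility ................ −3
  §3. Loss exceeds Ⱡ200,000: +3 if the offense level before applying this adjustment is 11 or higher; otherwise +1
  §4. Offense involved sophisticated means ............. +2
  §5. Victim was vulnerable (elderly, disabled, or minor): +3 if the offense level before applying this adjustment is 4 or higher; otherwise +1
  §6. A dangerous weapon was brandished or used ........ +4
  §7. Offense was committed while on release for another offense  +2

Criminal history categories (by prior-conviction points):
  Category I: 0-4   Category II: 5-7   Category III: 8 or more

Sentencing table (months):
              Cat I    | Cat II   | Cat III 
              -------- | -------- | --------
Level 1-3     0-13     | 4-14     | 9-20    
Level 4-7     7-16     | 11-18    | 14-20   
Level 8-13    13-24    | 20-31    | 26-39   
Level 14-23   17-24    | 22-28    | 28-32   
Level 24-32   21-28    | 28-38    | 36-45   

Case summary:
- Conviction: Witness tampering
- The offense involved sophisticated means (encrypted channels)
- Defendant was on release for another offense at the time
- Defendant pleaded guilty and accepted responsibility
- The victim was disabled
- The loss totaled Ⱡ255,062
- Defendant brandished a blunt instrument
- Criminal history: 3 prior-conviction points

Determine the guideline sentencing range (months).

Base offense level for witness tampering: 17.
§1 does not apply.
§2 applies: 17 − 3 = 14.
§3 applies (level before this adjustment is 14 ≥ 11, so +3): 14 + 3 = 17.
§4 applies: 17 + 2 = 19.
§5 applies (level before this adjustment is 19 ≥ 4, so +3): 19 + 3 = 22.
§6 applies: 22 + 4 = 26.
§7 applies: 26 + 2 = 28.
Final offense level: 28.
Criminal history: 3 prior points → Category I (0-4).
Level 28 falls in the 24-32 band.
Grid: Level 24-32 × Category I = 21-28 months.

21-28 months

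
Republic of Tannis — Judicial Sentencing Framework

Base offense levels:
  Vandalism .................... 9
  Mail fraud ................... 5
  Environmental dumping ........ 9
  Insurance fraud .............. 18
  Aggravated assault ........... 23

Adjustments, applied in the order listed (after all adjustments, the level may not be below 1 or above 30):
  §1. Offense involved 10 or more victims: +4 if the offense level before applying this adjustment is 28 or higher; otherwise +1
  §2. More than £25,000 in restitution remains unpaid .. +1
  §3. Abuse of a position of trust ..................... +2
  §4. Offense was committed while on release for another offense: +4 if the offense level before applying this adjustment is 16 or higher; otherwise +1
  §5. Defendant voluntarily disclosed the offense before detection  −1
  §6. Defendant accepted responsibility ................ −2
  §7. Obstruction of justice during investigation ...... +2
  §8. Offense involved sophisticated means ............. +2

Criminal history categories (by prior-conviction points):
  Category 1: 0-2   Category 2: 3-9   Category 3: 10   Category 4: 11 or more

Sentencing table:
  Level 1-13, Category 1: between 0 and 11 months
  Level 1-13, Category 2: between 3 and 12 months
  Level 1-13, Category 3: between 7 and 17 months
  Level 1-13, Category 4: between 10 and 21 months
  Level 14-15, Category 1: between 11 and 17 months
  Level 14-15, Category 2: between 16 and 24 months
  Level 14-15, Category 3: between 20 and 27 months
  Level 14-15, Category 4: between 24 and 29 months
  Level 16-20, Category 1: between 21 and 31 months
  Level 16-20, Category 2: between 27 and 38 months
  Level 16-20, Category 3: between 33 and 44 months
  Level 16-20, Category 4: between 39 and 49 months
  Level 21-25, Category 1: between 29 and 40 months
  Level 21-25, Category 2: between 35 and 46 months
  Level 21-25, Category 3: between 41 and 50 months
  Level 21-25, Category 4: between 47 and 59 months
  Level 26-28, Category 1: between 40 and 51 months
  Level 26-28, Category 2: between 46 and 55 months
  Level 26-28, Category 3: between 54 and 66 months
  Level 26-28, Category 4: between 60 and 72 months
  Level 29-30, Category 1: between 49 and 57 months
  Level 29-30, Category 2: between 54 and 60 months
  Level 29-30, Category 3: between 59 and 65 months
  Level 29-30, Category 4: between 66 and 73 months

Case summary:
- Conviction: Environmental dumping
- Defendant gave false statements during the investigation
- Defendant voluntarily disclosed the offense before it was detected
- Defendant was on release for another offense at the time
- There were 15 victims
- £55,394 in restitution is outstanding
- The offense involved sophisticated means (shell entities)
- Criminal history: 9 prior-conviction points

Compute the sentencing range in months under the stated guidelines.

16-24 months

Base offense level for environmental dumping: 9.
§1 applies (level before this adjustment is 9 < 28, so +1): 9 + 1 = 10.
§2 applies: 10 + 1 = 11.
§4 applies (level before this adjustment is 11 < 16, so +1): 11 + 1 = 12.
§5 applies: 12 − 1 = 11.
§7 applies: 11 + 2 = 13.
§8 applies: 13 + 2 = 15.
Final offense level: 15.
Criminal history: 9 prior points → Category 2 (3-9).
Level 15 falls in the 14-15 band.
Grid: Level 14-15 × Category 2 = 16-24 months.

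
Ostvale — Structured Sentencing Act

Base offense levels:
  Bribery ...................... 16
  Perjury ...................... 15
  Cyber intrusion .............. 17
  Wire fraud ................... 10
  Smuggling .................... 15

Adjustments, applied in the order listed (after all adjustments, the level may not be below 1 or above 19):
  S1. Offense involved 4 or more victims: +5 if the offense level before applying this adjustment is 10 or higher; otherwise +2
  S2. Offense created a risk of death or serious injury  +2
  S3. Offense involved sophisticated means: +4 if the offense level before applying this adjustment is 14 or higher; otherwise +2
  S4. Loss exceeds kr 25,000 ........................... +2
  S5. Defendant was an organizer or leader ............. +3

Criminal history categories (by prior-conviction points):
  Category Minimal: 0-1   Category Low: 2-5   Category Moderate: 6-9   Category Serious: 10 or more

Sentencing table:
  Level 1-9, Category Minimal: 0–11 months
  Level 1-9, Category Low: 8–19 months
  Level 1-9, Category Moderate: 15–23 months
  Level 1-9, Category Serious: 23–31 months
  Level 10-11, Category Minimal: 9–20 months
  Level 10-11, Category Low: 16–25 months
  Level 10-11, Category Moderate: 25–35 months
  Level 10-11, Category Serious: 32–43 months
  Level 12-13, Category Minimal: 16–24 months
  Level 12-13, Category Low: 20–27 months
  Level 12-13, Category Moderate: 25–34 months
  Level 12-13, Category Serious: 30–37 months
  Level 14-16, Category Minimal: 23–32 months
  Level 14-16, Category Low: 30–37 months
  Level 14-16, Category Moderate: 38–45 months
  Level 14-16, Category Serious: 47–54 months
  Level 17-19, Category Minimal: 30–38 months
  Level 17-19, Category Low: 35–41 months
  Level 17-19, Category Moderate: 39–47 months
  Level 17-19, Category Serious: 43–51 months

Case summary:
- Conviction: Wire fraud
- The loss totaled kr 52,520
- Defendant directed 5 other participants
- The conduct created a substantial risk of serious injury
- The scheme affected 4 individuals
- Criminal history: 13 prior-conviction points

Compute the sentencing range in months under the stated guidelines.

Base offense level for wire fraud: 10.
S1 applies (level before this adjustment is 10 ≥ 10, so +5): 10 + 5 = 15.
S2 applies: 15 + 2 = 17.
S4 applies: 17 + 2 = 19.
S5 applies: 19 + 3 = 22.
Level 22 exceeds the maximum of 19; capped at 19.
Final offense level: 19.
Criminal history: 13 prior points → Category Serious (10+).
Level 19 falls in the 17-19 band.
Grid: Level 17-19 × Category Serious = 43-51 months.

43-51 months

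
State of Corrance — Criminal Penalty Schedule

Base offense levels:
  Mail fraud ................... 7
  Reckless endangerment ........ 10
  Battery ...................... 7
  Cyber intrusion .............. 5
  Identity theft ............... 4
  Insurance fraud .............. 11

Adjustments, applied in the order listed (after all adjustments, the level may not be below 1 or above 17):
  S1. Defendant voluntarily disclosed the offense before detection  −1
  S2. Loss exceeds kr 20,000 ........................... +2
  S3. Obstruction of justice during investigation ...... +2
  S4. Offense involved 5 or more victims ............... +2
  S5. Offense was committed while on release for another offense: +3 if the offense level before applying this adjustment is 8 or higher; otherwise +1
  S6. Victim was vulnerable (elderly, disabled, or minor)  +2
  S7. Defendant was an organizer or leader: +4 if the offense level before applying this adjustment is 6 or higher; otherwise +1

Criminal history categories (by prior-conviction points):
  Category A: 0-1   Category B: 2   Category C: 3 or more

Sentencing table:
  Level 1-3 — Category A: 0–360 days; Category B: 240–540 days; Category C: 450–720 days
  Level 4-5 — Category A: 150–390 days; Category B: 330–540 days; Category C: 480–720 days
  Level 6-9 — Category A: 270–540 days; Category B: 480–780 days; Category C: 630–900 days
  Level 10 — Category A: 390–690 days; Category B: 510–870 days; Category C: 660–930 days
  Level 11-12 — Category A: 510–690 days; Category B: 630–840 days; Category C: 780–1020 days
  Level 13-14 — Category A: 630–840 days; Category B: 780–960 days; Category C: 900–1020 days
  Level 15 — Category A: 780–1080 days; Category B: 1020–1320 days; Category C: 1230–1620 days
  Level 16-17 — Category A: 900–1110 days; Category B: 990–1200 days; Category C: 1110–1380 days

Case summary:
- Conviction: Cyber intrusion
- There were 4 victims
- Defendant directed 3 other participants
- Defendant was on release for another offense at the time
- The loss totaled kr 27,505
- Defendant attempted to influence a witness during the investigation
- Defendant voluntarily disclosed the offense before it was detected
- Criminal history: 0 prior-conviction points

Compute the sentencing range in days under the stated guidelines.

Base offense level for cyber intrusion: 5.
S1 applies: 5 − 1 = 4.
S2 applies: 4 + 2 = 6.
S3 applies: 6 + 2 = 8.
S4 does not apply.
S5 applies (level before this adjustment is 8 ≥ 8, so +3): 8 + 3 = 11.
S6 does not apply.
S7 applies (level before this adjustment is 11 ≥ 6, so +4): 11 + 4 = 15.
Final offense level: 15.
Criminal history: 0 prior points → Category A (0-1).
Level 15 falls in the 15 band.
Grid: Level 15 × Category A = 780-1080 days.

780-1080 days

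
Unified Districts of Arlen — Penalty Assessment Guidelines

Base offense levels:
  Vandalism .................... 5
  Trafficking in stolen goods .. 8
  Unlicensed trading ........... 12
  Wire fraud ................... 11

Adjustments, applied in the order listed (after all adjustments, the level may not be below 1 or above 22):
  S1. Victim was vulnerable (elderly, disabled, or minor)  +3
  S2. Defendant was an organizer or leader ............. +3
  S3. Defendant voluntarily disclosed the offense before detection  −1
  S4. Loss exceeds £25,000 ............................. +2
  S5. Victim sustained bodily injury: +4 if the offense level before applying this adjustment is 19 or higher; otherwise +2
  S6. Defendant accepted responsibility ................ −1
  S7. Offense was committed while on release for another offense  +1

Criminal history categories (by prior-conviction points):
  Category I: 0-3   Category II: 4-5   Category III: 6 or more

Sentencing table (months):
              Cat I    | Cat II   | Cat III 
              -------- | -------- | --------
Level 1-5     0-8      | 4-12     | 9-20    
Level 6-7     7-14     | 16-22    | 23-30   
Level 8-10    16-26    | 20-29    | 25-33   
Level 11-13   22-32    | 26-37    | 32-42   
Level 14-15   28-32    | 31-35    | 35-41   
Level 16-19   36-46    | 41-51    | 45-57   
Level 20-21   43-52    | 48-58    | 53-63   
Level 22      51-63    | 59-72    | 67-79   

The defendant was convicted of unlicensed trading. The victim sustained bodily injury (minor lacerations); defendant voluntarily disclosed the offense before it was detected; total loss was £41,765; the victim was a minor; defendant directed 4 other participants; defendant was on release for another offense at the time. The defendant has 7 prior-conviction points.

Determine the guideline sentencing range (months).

67-79 months

Base offense level for unlicensed trading: 12.
S1 applies: 12 + 3 = 15.
S2 applies: 15 + 3 = 18.
S3 applies: 18 − 1 = 17.
S4 applies: 17 + 2 = 19.
S5 applies (level before this adjustment is 19 ≥ 19, so +4): 19 + 4 = 23.
S7 applies: 23 + 1 = 24.
Level 24 exceeds the maximum of 22; capped at 22.
Final offense level: 22.
Criminal history: 7 prior points → Category III (6+).
Level 22 falls in the 22 band.
Grid: Level 22 × Category III = 67-79 months.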